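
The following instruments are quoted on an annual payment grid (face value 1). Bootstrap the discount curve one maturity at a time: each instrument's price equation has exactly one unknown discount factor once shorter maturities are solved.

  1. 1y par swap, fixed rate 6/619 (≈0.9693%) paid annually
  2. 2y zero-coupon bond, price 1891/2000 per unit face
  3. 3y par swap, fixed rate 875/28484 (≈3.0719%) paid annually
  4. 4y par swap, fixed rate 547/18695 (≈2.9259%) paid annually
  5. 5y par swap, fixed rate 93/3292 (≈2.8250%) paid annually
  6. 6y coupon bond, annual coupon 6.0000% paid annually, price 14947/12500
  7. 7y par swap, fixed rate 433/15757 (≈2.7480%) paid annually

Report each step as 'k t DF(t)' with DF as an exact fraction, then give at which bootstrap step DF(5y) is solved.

1 1 619/625
2 2 1891/2000
3 3 73/80
4 4 4453/5000
5 5 4349/5000
6 6 542/625
7 7 2067/2500
DF(5y) is solved at step 5

step 1 [1y] swap r/1=6/619: DF=(1 − 6/619·(0))/(1+6/619) = 619/625 ≈ 0.990400
step 2 [2y] zero: DF = P = 1891/2000 ≈ 0.945500
step 3 [3y] swap r/1=875/28484: DF=(1 − 875/28484·(0.990400+0.945500))/(1+875/28484) = 73/80 ≈ 0.912500
step 4 [4y] swap r/1=547/18695: DF=(1 − 547/18695·(0.990400+0.945500+0.912500))/(1+547/18695) = 4453/5000 ≈ 0.890600
step 5 [5y] swap r/1=93/3292: DF=(1 − 93/3292·(0.990400+0.945500+0.912500+0.890600))/(1+93/3292) = 4349/5000 ≈ 0.869800
step 6 [6y] bond c/1=3/50: DF=(14947/12500 − 3/50·(0.990400+0.945500+0.912500+0.890600+0.869800))/(1+3/50) = 542/625 ≈ 0.867200
step 7 [7y] swap r/1=433/15757: DF=(1 − 433/15757·(0.990400+0.945500+0.912500+0.890600+0.869800+0.867200))/(1+433/15757) = 2067/2500 ≈ 0.826800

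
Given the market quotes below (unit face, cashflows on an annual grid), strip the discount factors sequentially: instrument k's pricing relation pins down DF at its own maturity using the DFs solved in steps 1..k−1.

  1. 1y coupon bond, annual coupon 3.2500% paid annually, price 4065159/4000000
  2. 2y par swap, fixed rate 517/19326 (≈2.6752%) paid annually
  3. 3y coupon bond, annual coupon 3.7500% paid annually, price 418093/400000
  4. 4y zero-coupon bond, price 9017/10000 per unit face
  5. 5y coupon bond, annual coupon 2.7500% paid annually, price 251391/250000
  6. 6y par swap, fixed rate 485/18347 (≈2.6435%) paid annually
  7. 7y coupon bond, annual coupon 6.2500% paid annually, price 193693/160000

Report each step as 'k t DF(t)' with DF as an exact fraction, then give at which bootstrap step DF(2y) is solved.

1 1 9843/10000
2 2 9483/10000
3 3 586/625
4 4 9017/10000
5 5 8777/10000
6 6 1709/2000
7 7 2039/2500
DF(2y) is solved at step 2

step 1 [1y] bond c/1=13/400: DF=(4065159/4000000 − 13/400·(0))/(1+13/400) = 9843/10000 ≈ 0.984300
step 2 [2y] swap r/1=517/19326: DF=(1 − 517/19326·(0.984300))/(1+517/19326) = 9483/10000 ≈ 0.948300
step 3 [3y] bond c/1=3/80: DF=(418093/400000 − 3/80·(0.984300+0.948300))/(1+3/80) = 586/625 ≈ 0.937600
step 4 [4y] zero: DF = P = 9017/10000 ≈ 0.901700
step 5 [5y] bond c/1=11/400: DF=(251391/250000 − 11/400·(0.984300+0.948300+0.937600+0.901700))/(1+11/400) = 8777/10000 ≈ 0.877700
step 6 [6y] swap r/1=485/18347: DF=(1 − 485/18347·(0.984300+0.948300+0.937600+0.901700+0.877700))/(1+485/18347) = 1709/2000 ≈ 0.854500
step 7 [7y] bond c/1=1/16: DF=(193693/160000 − 1/16·(0.984300+0.948300+0.937600+0.901700+0.877700+0.854500))/(1+1/16) = 2039/2500 ≈ 0.815600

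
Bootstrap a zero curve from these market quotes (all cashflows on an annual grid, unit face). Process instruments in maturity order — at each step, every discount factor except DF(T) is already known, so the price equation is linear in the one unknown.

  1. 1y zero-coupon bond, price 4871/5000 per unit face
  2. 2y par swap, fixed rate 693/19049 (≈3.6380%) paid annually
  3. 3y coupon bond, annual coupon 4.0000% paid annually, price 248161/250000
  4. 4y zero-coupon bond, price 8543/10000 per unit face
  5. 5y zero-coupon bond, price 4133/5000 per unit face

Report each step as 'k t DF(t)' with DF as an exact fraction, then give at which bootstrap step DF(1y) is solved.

1 1 4871/5000
2 2 9307/10000
3 3 2203/2500
4 4 8543/10000
5 5 4133/5000
DF(1y) is solved at step 1

step 1 [1y] zero: DF = P = 4871/5000 ≈ 0.974200
step 2 [2y] swap r/1=693/19049: DF=(1 − 693/19049·(0.974200))/(1+693/19049) = 9307/10000 ≈ 0.930700
step 3 [3y] bond c/1=1/25: DF=(248161/250000 − 1/25·(0.974200+0.930700))/(1+1/25) = 2203/2500 ≈ 0.881200
step 4 [4y] zero: DF = P = 8543/10000 ≈ 0.854300
step 5 [5y] zero: DF = P = 4133/5000 ≈ 0.826600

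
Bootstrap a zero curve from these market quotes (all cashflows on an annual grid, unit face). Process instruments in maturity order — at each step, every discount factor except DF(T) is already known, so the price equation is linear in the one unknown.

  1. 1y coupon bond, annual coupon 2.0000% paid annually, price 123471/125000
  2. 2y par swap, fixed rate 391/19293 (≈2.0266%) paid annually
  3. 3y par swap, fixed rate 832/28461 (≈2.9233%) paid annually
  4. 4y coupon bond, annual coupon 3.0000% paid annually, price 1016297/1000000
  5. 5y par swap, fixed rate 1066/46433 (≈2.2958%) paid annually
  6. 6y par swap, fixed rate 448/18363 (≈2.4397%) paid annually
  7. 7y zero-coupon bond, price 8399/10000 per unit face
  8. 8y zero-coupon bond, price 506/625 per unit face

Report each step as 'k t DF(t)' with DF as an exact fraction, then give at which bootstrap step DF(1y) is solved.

1 1 2421/2500
2 2 9609/10000
3 3 573/625
4 4 4519/5000
5 5 4467/5000
6 6 541/625
7 7 8399/10000
8 8 506/625
DF(1y) is solved at step 1

step 1 [1y] bond c/1=1/50: DF=(123471/125000 − 1/50·(0))/(1+1/50) = 2421/2500 ≈ 0.968400
step 2 [2y] swap r/1=391/19293: DF=(1 − 391/19293·(0.968400))/(1+391/19293) = 9609/10000 ≈ 0.960900
step 3 [3y] swap r/1=832/28461: DF=(1 − 832/28461·(0.968400+0.960900))/(1+832/28461) = 573/625 ≈ 0.916800
step 4 [4y] bond c/1=3/100: DF=(1016297/1000000 − 3/100·(0.968400+0.960900+0.916800))/(1+3/100) = 4519/5000 ≈ 0.903800
step 5 [5y] swap r/1=1066/46433: DF=(1 − 1066/46433·(0.968400+0.960900+0.916800+0.903800))/(1+1066/46433) = 4467/5000 ≈ 0.893400
step 6 [6y] swap r/1=448/18363: DF=(1 − 448/18363·(0.968400+0.960900+0.916800+0.903800+0.893400))/(1+448/18363) = 541/625 ≈ 0.865600
step 7 [7y] zero: DF = P = 8399/10000 ≈ 0.839900
step 8 [8y] zero: DF = P = 506/625 ≈ 0.809600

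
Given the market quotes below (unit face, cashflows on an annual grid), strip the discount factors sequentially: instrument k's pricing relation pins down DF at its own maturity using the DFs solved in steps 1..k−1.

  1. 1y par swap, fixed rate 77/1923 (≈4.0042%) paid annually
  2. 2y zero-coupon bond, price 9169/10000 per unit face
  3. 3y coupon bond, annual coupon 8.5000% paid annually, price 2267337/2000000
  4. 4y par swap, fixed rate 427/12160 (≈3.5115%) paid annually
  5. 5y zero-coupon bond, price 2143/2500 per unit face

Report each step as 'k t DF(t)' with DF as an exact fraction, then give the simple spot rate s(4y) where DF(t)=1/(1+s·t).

1 1 1923/2000
2 2 9169/10000
3 3 8977/10000
4 4 8719/10000
5 5 2143/2500
s(4y) = (1/(8719/10000) − 1)/(4) = 1281/34876 ≈ 3.6730%

step 1 [1y] swap r/1=77/1923: DF=(1 − 77/1923·(0))/(1+77/1923) = 1923/2000 ≈ 0.961500
step 2 [2y] zero: DF = P = 9169/10000 ≈ 0.916900
step 3 [3y] bond c/1=17/200: DF=(2267337/2000000 − 17/200·(0.961500+0.916900))/(1+17/200) = 8977/10000 ≈ 0.897700
step 4 [4y] swap r/1=427/12160: DF=(1 − 427/12160·(0.961500+0.916900+0.897700))/(1+427/12160) = 8719/10000 ≈ 0.871900
step 5 [5y] zero: DF = P = 2143/2500 ≈ 0.857200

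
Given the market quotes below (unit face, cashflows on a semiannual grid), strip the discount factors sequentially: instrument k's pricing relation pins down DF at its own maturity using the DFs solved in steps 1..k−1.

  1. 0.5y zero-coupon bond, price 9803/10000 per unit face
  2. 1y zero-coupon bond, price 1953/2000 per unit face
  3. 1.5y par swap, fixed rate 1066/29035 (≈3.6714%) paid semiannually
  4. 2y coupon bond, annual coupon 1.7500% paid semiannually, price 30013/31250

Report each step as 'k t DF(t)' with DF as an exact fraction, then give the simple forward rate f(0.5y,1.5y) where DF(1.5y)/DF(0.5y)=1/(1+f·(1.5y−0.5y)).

step 1 [0.5y] zero: DF = P = 9803/10000 ≈ 0.980300
step 2 [1y] zero: DF = P = 1953/2000 ≈ 0.976500
step 3 [1.5y] swap r/2=533/29035: DF=(1 − 533/29035·(0.980300+0.976500))/(1+533/29035) = 9467/10000 ≈ 0.946700
step 4 [2y] bond c/2=7/800: DF=(30013/31250 − 7/800·(0.980300+0.976500+0.946700))/(1+7/800) = 9269/10000 ≈ 0.926900

1 1/2 9803/10000
2 1 1953/2000
3 3/2 9467/10000
4 2 9269/10000
f(0.5y,1.5y) = ((9803/10000)/(9467/10000) − 1)/(1) = 336/9467 ≈ 3.5492%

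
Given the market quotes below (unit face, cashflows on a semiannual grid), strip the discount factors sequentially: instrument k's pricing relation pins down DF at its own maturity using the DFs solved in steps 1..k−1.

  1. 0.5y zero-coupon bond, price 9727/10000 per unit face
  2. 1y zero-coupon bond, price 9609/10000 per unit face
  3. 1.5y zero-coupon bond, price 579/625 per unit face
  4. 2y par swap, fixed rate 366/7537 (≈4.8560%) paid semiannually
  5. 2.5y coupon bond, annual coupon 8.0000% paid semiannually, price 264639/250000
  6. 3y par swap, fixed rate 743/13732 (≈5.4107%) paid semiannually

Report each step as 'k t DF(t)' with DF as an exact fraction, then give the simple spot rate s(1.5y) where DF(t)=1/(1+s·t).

step 1 [0.5y] zero: DF = P = 9727/10000 ≈ 0.972700
step 2 [1y] zero: DF = P = 9609/10000 ≈ 0.960900
step 3 [1.5y] zero: DF = P = 579/625 ≈ 0.926400
step 4 [2y] swap r/2=183/7537: DF=(1 − 183/7537·(0.972700+0.960900+0.926400))/(1+183/7537) = 1817/2000 ≈ 0.908500
step 5 [2.5y] bond c/2=1/25: DF=(264639/250000 − 1/25·(0.972700+0.960900+0.926400+0.908500))/(1+1/25) = 8729/10000 ≈ 0.872900
step 6 [3y] swap r/2=743/27464: DF=(1 − 743/27464·(0.972700+0.960900+0.926400+0.908500+0.872900))/(1+743/27464) = 4257/5000 ≈ 0.851400

1 1/2 9727/10000
2 1 9609/10000
3 3/2 579/625
4 2 1817/2000
5 5/2 8729/10000
6 3 4257/5000
s(1.5y) = (1/(579/625) − 1)/(3/2) = 92/1737 ≈ 5.2965%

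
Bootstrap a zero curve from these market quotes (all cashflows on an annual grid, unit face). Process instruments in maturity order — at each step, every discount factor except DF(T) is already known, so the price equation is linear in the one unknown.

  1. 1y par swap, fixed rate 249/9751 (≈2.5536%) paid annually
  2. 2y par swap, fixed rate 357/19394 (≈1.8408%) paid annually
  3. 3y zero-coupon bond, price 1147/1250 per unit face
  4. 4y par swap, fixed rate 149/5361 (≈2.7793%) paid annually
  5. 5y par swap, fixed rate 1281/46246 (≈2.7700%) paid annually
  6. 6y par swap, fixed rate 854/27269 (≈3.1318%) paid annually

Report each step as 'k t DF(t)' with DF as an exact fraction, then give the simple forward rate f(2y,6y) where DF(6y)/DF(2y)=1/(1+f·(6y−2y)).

1 1 9751/10000
2 2 9643/10000
3 3 1147/1250
4 4 8957/10000
5 5 8719/10000
6 6 2073/2500
f(2y,6y) = ((9643/10000)/(2073/2500) − 1)/(4) = 1351/33168 ≈ 4.0732%

step 1 [1y] swap r/1=249/9751: DF=(1 − 249/9751·(0))/(1+249/9751) = 9751/10000 ≈ 0.975100
step 2 [2y] swap r/1=357/19394: DF=(1 − 357/19394·(0.975100))/(1+357/19394) = 9643/10000 ≈ 0.964300
step 3 [3y] zero: DF = P = 1147/1250 ≈ 0.917600
step 4 [4y] swap r/1=149/5361: DF=(1 − 149/5361·(0.975100+0.964300+0.917600))/(1+149/5361) = 8957/10000 ≈ 0.895700
step 5 [5y] swap r/1=1281/46246: DF=(1 − 1281/46246·(0.975100+0.964300+0.917600+0.895700))/(1+1281/46246) = 8719/10000 ≈ 0.871900
step 6 [6y] swap r/1=854/27269: DF=(1 − 854/27269·(0.975100+0.964300+0.917600+0.895700+0.871900))/(1+854/27269) = 2073/2500 ≈ 0.829200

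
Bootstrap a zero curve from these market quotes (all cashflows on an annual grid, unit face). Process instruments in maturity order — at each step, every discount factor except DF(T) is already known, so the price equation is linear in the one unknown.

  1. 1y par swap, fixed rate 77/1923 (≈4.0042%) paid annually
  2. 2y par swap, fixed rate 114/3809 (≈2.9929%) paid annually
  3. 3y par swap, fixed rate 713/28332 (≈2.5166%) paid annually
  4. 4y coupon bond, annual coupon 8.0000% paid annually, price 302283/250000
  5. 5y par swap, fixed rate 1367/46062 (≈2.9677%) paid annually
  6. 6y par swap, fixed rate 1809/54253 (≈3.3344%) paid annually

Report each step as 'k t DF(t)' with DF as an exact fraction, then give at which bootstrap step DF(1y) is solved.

step 1 [1y] swap r/1=77/1923: DF=(1 − 77/1923·(0))/(1+77/1923) = 1923/2000 ≈ 0.961500
step 2 [2y] swap r/1=114/3809: DF=(1 − 114/3809·(0.961500))/(1+114/3809) = 943/1000 ≈ 0.943000
step 3 [3y] swap r/1=713/28332: DF=(1 − 713/28332·(0.961500+0.943000))/(1+713/28332) = 9287/10000 ≈ 0.928700
step 4 [4y] bond c/1=2/25: DF=(302283/250000 − 2/25·(0.961500+0.943000+0.928700))/(1+2/25) = 9097/10000 ≈ 0.909700
step 5 [5y] swap r/1=1367/46062: DF=(1 − 1367/46062·(0.961500+0.943000+0.928700+0.909700))/(1+1367/46062) = 8633/10000 ≈ 0.863300
step 6 [6y] swap r/1=1809/54253: DF=(1 − 1809/54253·(0.961500+0.943000+0.928700+0.909700+0.863300))/(1+1809/54253) = 8191/10000 ≈ 0.819100

1 1 1923/2000
2 2 943/1000
3 3 9287/10000
4 4 9097/10000
5 5 8633/10000
6 6 8191/10000
DF(1y) is solved at step 1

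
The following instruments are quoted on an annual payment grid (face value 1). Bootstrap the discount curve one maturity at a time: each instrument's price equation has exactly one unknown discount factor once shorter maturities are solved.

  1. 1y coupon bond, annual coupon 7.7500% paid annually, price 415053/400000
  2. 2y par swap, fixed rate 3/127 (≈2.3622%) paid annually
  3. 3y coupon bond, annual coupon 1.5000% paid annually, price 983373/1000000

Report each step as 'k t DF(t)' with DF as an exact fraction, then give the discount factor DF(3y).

1 1 963/1000
2 2 9547/10000
3 3 1881/2000
DF(3y) = 1881/2000 ≈ 0.940500

step 1 [1y] bond c/1=31/400: DF=(415053/400000 − 31/400·(0))/(1+31/400) = 963/1000 ≈ 0.963000
step 2 [2y] swap r/1=3/127: DF=(1 − 3/127·(0.963000))/(1+3/127) = 9547/10000 ≈ 0.954700
step 3 [3y] bond c/1=3/200: DF=(983373/1000000 − 3/200·(0.963000+0.954700))/(1+3/200) = 1881/2000 ≈ 0.940500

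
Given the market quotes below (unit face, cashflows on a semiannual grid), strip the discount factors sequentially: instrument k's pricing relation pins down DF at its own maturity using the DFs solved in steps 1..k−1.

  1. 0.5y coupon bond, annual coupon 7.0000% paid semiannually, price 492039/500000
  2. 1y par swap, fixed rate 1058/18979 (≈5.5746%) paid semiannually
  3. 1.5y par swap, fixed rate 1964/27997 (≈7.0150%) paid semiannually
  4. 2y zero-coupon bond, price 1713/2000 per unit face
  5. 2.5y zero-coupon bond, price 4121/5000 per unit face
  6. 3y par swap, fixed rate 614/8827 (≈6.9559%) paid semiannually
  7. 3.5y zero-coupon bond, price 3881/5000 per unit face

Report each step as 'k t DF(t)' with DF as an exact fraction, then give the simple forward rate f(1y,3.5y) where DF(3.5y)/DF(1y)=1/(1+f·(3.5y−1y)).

1 1/2 2377/2500
2 1 9471/10000
3 3/2 4509/5000
4 2 1713/2000
5 5/2 4121/5000
6 3 4079/5000
7 7/2 3881/5000
f(1y,3.5y) = ((9471/10000)/(3881/5000) − 1)/(5/2) = 1709/19405 ≈ 8.8070%

step 1 [0.5y] bond c/2=7/200: DF=(492039/500000 − 7/200·(0))/(1+7/200) = 2377/2500 ≈ 0.950800
step 2 [1y] swap r/2=529/18979: DF=(1 − 529/18979·(0.950800))/(1+529/18979) = 9471/10000 ≈ 0.947100
step 3 [1.5y] swap r/2=982/27997: DF=(1 − 982/27997·(0.950800+0.947100))/(1+982/27997) = 4509/5000 ≈ 0.901800
step 4 [2y] zero: DF = P = 1713/2000 ≈ 0.856500
step 5 [2.5y] zero: DF = P = 4121/5000 ≈ 0.824200
step 6 [3y] swap r/2=307/8827: DF=(1 − 307/8827·(0.950800+0.947100+0.901800+0.856500+0.824200))/(1+307/8827) = 4079/5000 ≈ 0.815800
step 7 [3.5y] zero: DF = P = 3881/5000 ≈ 0.776200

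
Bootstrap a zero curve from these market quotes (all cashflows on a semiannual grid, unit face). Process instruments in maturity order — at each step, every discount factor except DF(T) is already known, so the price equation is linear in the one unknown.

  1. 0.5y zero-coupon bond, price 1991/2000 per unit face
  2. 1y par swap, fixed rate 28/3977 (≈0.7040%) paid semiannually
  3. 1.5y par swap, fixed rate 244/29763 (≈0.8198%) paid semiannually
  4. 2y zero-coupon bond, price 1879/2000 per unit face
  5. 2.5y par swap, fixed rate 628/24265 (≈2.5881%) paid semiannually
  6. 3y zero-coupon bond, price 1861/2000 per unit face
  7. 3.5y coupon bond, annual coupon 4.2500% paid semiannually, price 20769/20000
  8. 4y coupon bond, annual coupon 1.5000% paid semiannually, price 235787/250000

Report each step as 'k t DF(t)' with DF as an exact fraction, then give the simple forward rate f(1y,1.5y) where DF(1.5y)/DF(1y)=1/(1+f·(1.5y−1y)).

1 1/2 1991/2000
2 1 993/1000
3 3/2 4939/5000
4 2 1879/2000
5 5/2 2343/2500
6 3 1861/2000
7 7/2 1793/2000
8 4 554/625
f(1y,1.5y) = ((993/1000)/(4939/5000) − 1)/(1/2) = 52/4939 ≈ 1.0528%

step 1 [0.5y] zero: DF = P = 1991/2000 ≈ 0.995500
step 2 [1y] swap r/2=14/3977: DF=(1 − 14/3977·(0.995500))/(1+14/3977) = 993/1000 ≈ 0.993000
step 3 [1.5y] swap r/2=122/29763: DF=(1 − 122/29763·(0.995500+0.993000))/(1+122/29763) = 4939/5000 ≈ 0.987800
step 4 [2y] zero: DF = P = 1879/2000 ≈ 0.939500
step 5 [2.5y] swap r/2=314/24265: DF=(1 − 314/24265·(0.995500+0.993000+0.987800+0.939500))/(1+314/24265) = 2343/2500 ≈ 0.937200
step 6 [3y] zero: DF = P = 1861/2000 ≈ 0.930500
step 7 [3.5y] bond c/2=17/800: DF=(20769/20000 − 17/800·(0.995500+0.993000+0.987800+0.939500+0.937200+0.930500))/(1+17/800) = 1793/2000 ≈ 0.896500
step 8 [4y] bond c/2=3/400: DF=(235787/250000 − 3/400·(0.995500+0.993000+0.987800+0.939500+0.937200+0.930500+0.896500))/(1+3/400) = 554/625 ≈ 0.886400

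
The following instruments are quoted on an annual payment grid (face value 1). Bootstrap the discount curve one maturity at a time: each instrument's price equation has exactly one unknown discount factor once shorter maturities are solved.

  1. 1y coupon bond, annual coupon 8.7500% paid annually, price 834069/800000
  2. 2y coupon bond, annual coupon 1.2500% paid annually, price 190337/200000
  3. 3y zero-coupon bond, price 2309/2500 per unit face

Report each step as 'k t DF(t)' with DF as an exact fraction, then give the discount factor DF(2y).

step 1 [1y] bond c/1=7/80: DF=(834069/800000 − 7/80·(0))/(1+7/80) = 9587/10000 ≈ 0.958700
step 2 [2y] bond c/1=1/80: DF=(190337/200000 − 1/80·(0.958700))/(1+1/80) = 9281/10000 ≈ 0.928100
step 3 [3y] zero: DF = P = 2309/2500 ≈ 0.923600

1 1 9587/10000
2 2 9281/10000
3 3 2309/2500
DF(2y) = 9281/10000 ≈ 0.928100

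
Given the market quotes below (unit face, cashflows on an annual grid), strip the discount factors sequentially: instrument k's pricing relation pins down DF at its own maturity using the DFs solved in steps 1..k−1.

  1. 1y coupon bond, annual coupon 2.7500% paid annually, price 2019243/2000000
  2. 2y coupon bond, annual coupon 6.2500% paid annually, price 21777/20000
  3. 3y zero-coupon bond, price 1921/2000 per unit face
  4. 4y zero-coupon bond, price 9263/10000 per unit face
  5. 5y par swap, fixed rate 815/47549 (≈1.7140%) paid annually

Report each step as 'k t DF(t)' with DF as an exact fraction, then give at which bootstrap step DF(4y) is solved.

step 1 [1y] bond c/1=11/400: DF=(2019243/2000000 − 11/400·(0))/(1+11/400) = 4913/5000 ≈ 0.982600
step 2 [2y] bond c/1=1/16: DF=(21777/20000 − 1/16·(0.982600))/(1+1/16) = 967/1000 ≈ 0.967000
step 3 [3y] zero: DF = P = 1921/2000 ≈ 0.960500
step 4 [4y] zero: DF = P = 9263/10000 ≈ 0.926300
step 5 [5y] swap r/1=815/47549: DF=(1 − 815/47549·(0.982600+0.967000+0.960500+0.926300))/(1+815/47549) = 1837/2000 ≈ 0.918500

1 1 4913/5000
2 2 967/1000
3 3 1921/2000
4 4 9263/10000
5 5 1837/2000
DF(4y) is solved at step 4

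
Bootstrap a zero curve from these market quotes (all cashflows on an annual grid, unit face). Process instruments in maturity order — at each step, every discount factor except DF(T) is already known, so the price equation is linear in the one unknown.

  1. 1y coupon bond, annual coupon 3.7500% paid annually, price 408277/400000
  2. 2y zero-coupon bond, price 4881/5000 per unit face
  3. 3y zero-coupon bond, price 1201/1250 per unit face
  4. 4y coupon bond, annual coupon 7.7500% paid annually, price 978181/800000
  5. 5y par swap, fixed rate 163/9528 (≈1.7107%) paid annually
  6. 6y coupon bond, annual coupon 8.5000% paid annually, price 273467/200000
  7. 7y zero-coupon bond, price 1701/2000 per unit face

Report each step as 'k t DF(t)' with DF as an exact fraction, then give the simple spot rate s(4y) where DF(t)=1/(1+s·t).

step 1 [1y] bond c/1=3/80: DF=(408277/400000 − 3/80·(0))/(1+3/80) = 4919/5000 ≈ 0.983800
step 2 [2y] zero: DF = P = 4881/5000 ≈ 0.976200
step 3 [3y] zero: DF = P = 1201/1250 ≈ 0.960800
step 4 [4y] bond c/1=31/400: DF=(978181/800000 − 31/400·(0.983800+0.976200+0.960800))/(1+31/400) = 9247/10000 ≈ 0.924700
step 5 [5y] swap r/1=163/9528: DF=(1 − 163/9528·(0.983800+0.976200+0.960800+0.924700))/(1+163/9528) = 1837/2000 ≈ 0.918500
step 6 [6y] bond c/1=17/200: DF=(273467/200000 − 17/200·(0.983800+0.976200+0.960800+0.924700+0.918500))/(1+17/200) = 887/1000 ≈ 0.887000
step 7 [7y] zero: DF = P = 1701/2000 ≈ 0.850500

1 1 4919/5000
2 2 4881/5000
3 3 1201/1250
4 4 9247/10000
5 5 1837/2000
6 6 887/1000
7 7 1701/2000
s(4y) = (1/(9247/10000) − 1)/(4) = 753/36988 ≈ 2.0358%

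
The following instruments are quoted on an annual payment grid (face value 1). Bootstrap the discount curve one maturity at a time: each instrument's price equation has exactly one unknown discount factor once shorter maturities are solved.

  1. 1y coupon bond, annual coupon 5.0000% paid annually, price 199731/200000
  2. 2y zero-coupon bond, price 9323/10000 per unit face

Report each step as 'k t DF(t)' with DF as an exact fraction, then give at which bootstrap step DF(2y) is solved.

step 1 [1y] bond c/1=1/20: DF=(199731/200000 − 1/20·(0))/(1+1/20) = 9511/10000 ≈ 0.951100
step 2 [2y] zero: DF = P = 9323/10000 ≈ 0.932300

1 1 9511/10000
2 2 9323/10000
DF(2y) is solved at step 2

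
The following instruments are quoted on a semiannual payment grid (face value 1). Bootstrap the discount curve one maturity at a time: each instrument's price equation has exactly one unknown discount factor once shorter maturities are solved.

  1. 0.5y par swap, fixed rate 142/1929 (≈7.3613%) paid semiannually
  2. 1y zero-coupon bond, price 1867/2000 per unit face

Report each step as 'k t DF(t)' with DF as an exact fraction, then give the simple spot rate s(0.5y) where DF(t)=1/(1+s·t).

step 1 [0.5y] swap r/2=71/1929: DF=(1 − 71/1929·(0))/(1+71/1929) = 1929/2000 ≈ 0.964500
step 2 [1y] zero: DF = P = 1867/2000 ≈ 0.933500

1 1/2 1929/2000
2 1 1867/2000
s(0.5y) = (1/(1929/2000) − 1)/(1/2) = 142/1929 ≈ 7.3613%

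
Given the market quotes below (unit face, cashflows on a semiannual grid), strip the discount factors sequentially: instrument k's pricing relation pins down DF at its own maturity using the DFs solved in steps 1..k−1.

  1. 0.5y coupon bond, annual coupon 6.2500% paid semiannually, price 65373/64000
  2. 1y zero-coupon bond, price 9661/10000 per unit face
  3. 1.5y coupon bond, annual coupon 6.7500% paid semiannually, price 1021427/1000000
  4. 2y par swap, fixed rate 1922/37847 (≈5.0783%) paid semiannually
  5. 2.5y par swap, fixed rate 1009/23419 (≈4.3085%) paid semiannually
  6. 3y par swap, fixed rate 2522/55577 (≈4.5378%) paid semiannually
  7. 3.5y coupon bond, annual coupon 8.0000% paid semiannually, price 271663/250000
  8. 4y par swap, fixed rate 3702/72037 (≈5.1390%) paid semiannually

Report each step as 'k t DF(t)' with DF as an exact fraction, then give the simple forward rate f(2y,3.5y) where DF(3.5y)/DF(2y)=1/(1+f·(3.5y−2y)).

step 1 [0.5y] bond c/2=1/32: DF=(65373/64000 − 1/32·(0))/(1+1/32) = 1981/2000 ≈ 0.990500
step 2 [1y] zero: DF = P = 9661/10000 ≈ 0.966100
step 3 [1.5y] bond c/2=27/800: DF=(1021427/1000000 − 27/800·(0.990500+0.966100))/(1+27/800) = 4621/5000 ≈ 0.924200
step 4 [2y] swap r/2=961/37847: DF=(1 − 961/37847·(0.990500+0.966100+0.924200))/(1+961/37847) = 9039/10000 ≈ 0.903900
step 5 [2.5y] swap r/2=1009/46838: DF=(1 − 1009/46838·(0.990500+0.966100+0.924200+0.903900))/(1+1009/46838) = 8991/10000 ≈ 0.899100
step 6 [3y] swap r/2=1261/55577: DF=(1 − 1261/55577·(0.990500+0.966100+0.924200+0.903900+0.899100))/(1+1261/55577) = 8739/10000 ≈ 0.873900
step 7 [3.5y] bond c/2=1/25: DF=(271663/250000 − 1/25·(0.990500+0.966100+0.924200+0.903900+0.899100+0.873900))/(1+1/25) = 8311/10000 ≈ 0.831100
step 8 [4y] swap r/2=1851/72037: DF=(1 − 1851/72037·(0.990500+0.966100+0.924200+0.903900+0.899100+0.873900+0.831100))/(1+1851/72037) = 8149/10000 ≈ 0.814900

1 1/2 1981/2000
2 1 9661/10000
3 3/2 4621/5000
4 2 9039/10000
5 5/2 8991/10000
6 3 8739/10000
7 7/2 8311/10000
8 4 8149/10000
f(2y,3.5y) = ((9039/10000)/(8311/10000) − 1)/(3/2) = 1456/24933 ≈ 5.8397%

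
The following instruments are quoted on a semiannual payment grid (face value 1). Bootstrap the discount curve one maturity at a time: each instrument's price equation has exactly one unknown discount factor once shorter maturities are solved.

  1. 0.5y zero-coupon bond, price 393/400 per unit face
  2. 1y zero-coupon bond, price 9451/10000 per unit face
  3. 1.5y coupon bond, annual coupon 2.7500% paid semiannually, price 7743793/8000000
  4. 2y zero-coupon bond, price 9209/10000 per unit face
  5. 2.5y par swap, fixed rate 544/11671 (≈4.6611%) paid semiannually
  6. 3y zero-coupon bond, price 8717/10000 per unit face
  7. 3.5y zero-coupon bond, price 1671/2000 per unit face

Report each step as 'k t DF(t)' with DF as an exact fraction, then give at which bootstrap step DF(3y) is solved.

step 1 [0.5y] zero: DF = P = 393/400 ≈ 0.982500
step 2 [1y] zero: DF = P = 9451/10000 ≈ 0.945100
step 3 [1.5y] bond c/2=11/800: DF=(7743793/8000000 − 11/800·(0.982500+0.945100))/(1+11/800) = 9287/10000 ≈ 0.928700
step 4 [2y] zero: DF = P = 9209/10000 ≈ 0.920900
step 5 [2.5y] swap r/2=272/11671: DF=(1 − 272/11671·(0.982500+0.945100+0.928700+0.920900))/(1+272/11671) = 557/625 ≈ 0.891200
step 6 [3y] zero: DF = P = 8717/10000 ≈ 0.871700
step 7 [3.5y] zero: DF = P = 1671/2000 ≈ 0.835500

1 1/2 393/400
2 1 9451/10000
3 3/2 9287/10000
4 2 9209/10000
5 5/2 557/625
6 3 8717/10000
7 7/2 1671/2000
DF(3y) is solved at step 6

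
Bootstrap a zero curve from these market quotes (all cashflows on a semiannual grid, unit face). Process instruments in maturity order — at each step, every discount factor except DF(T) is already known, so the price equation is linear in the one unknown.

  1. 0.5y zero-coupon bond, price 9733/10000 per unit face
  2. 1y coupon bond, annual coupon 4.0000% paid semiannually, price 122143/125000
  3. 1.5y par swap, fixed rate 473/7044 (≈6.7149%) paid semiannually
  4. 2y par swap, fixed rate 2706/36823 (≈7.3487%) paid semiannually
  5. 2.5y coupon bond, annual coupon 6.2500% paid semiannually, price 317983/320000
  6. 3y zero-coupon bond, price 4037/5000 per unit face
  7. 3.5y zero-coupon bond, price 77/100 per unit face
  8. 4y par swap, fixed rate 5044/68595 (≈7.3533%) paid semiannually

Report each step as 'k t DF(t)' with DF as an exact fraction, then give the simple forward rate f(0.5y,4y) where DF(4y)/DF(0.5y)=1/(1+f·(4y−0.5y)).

step 1 [0.5y] zero: DF = P = 9733/10000 ≈ 0.973300
step 2 [1y] bond c/2=1/50: DF=(122143/125000 − 1/50·(0.973300))/(1+1/50) = 9389/10000 ≈ 0.938900
step 3 [1.5y] swap r/2=473/14088: DF=(1 − 473/14088·(0.973300+0.938900))/(1+473/14088) = 4527/5000 ≈ 0.905400
step 4 [2y] swap r/2=1353/36823: DF=(1 − 1353/36823·(0.973300+0.938900+0.905400))/(1+1353/36823) = 8647/10000 ≈ 0.864700
step 5 [2.5y] bond c/2=1/32: DF=(317983/320000 − 1/32·(0.973300+0.938900+0.905400+0.864700))/(1+1/32) = 213/250 ≈ 0.852000
step 6 [3y] zero: DF = P = 4037/5000 ≈ 0.807400
step 7 [3.5y] zero: DF = P = 77/100 ≈ 0.770000
step 8 [4y] swap r/2=2522/68595: DF=(1 − 2522/68595·(0.973300+0.938900+0.905400+0.864700+0.852000+0.807400+0.770000))/(1+2522/68595) = 3739/5000 ≈ 0.747800

1 1/2 9733/10000
2 1 9389/10000
3 3/2 4527/5000
4 2 8647/10000
5 5/2 213/250
6 3 4037/5000
7 7/2 77/100
8 4 3739/5000
f(0.5y,4y) = ((9733/10000)/(3739/5000) − 1)/(7/2) = 2255/26173 ≈ 8.6157%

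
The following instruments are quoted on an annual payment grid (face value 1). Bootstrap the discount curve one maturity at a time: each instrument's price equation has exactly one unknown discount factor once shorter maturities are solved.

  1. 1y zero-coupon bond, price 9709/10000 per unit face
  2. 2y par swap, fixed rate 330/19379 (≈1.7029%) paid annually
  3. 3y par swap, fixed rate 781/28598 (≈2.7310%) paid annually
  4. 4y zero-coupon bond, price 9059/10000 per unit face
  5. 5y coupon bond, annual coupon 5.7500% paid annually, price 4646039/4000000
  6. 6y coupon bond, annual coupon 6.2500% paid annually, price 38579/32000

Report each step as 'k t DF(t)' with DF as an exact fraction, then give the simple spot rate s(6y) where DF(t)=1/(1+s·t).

1 1 9709/10000
2 2 967/1000
3 3 9219/10000
4 4 9059/10000
5 5 1117/1250
6 6 4303/5000
s(6y) = (1/(4303/5000) − 1)/(6) = 697/25818 ≈ 2.6997%

step 1 [1y] zero: DF = P = 9709/10000 ≈ 0.970900
step 2 [2y] swap r/1=330/19379: DF=(1 − 330/19379·(0.970900))/(1+330/19379) = 967/1000 ≈ 0.967000
step 3 [3y] swap r/1=781/28598: DF=(1 − 781/28598·(0.970900+0.967000))/(1+781/28598) = 9219/10000 ≈ 0.921900
step 4 [4y] zero: DF = P = 9059/10000 ≈ 0.905900
step 5 [5y] bond c/1=23/400: DF=(4646039/4000000 − 23/400·(0.970900+0.967000+0.921900+0.905900))/(1+23/400) = 1117/1250 ≈ 0.893600
step 6 [6y] bond c/1=1/16: DF=(38579/32000 − 1/16·(0.970900+0.967000+0.921900+0.905900+0.893600))/(1+1/16) = 4303/5000 ≈ 0.860600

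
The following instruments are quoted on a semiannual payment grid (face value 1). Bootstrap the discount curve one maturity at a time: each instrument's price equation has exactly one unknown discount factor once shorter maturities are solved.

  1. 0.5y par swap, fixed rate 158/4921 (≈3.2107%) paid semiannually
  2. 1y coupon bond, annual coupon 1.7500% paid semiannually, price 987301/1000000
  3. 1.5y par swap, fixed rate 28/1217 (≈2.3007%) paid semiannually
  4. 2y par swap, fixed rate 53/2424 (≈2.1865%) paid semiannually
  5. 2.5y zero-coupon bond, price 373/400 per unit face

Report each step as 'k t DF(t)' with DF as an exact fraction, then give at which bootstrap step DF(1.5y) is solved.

step 1 [0.5y] swap r/2=79/4921: DF=(1 − 79/4921·(0))/(1+79/4921) = 4921/5000 ≈ 0.984200
step 2 [1y] bond c/2=7/800: DF=(987301/1000000 − 7/800·(0.984200))/(1+7/800) = 4851/5000 ≈ 0.970200
step 3 [1.5y] swap r/2=14/1217: DF=(1 − 14/1217·(0.984200+0.970200))/(1+14/1217) = 604/625 ≈ 0.966400
step 4 [2y] swap r/2=53/4848: DF=(1 − 53/4848·(0.984200+0.970200+0.966400))/(1+53/4848) = 1197/1250 ≈ 0.957600
step 5 [2.5y] zero: DF = P = 373/400 ≈ 0.932500

1 1/2 4921/5000
2 1 4851/5000
3 3/2 604/625
4 2 1197/1250
5 5/2 373/400
DF(1.5y) is solved at step 3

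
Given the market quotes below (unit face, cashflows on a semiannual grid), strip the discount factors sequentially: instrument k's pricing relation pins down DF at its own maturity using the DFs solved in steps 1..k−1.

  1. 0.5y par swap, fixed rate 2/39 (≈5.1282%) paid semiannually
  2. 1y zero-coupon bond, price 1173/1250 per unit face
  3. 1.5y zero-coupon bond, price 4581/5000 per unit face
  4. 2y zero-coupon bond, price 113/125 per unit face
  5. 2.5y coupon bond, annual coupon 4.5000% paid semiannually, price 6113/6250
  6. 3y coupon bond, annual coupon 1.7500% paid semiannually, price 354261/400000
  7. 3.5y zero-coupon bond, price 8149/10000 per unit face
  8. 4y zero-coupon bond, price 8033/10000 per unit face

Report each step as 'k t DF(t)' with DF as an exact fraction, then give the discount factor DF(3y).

step 1 [0.5y] swap r/2=1/39: DF=(1 − 1/39·(0))/(1+1/39) = 39/40 ≈ 0.975000
step 2 [1y] zero: DF = P = 1173/1250 ≈ 0.938400
step 3 [1.5y] zero: DF = P = 4581/5000 ≈ 0.916200
step 4 [2y] zero: DF = P = 113/125 ≈ 0.904000
step 5 [2.5y] bond c/2=9/400: DF=(6113/6250 − 9/400·(0.975000+0.938400+0.916200+0.904000))/(1+9/400) = 1093/1250 ≈ 0.874400
step 6 [3y] bond c/2=7/800: DF=(354261/400000 − 7/800·(0.975000+0.938400+0.916200+0.904000+0.874400))/(1+7/800) = 419/500 ≈ 0.838000
step 7 [3.5y] zero: DF = P = 8149/10000 ≈ 0.814900
step 8 [4y] zero: DF = P = 8033/10000 ≈ 0.803300

1 1/2 39/40
2 1 1173/1250
3 3/2 4581/5000
4 2 113/125
5 5/2 1093/1250
6 3 419/500
7 7/2 8149/10000
8 4 8033/10000
DF(3y) = 419/500 ≈ 0.838000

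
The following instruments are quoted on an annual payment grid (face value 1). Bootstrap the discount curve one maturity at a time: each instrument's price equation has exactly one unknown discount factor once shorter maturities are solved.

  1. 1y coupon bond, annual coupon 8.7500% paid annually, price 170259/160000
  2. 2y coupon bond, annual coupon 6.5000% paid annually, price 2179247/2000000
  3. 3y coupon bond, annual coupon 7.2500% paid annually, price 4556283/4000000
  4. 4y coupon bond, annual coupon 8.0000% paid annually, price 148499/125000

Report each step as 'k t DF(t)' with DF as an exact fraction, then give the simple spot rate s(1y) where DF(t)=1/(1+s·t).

step 1 [1y] bond c/1=7/80: DF=(170259/160000 − 7/80·(0))/(1+7/80) = 1957/2000 ≈ 0.978500
step 2 [2y] bond c/1=13/200: DF=(2179247/2000000 − 13/200·(0.978500))/(1+13/200) = 4817/5000 ≈ 0.963400
step 3 [3y] bond c/1=29/400: DF=(4556283/4000000 − 29/400·(0.978500+0.963400))/(1+29/400) = 2327/2500 ≈ 0.930800
step 4 [4y] bond c/1=2/25: DF=(148499/125000 − 2/25·(0.978500+0.963400+0.930800))/(1+2/25) = 1109/1250 ≈ 0.887200

1 1 1957/2000
2 2 4817/5000
3 3 2327/2500
4 4 1109/1250
s(1y) = (1/(1957/2000) − 1)/(1) = 43/1957 ≈ 2.1972%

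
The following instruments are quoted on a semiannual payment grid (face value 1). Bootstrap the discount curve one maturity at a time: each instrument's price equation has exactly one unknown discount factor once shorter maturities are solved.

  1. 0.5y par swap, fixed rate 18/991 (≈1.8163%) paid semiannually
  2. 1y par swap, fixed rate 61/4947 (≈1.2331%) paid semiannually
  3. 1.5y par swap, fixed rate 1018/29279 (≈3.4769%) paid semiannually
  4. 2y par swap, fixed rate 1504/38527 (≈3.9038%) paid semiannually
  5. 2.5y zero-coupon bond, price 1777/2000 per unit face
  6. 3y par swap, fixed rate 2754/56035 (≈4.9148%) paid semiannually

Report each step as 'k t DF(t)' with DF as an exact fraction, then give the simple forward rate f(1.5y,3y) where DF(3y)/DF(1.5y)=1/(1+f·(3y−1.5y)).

step 1 [0.5y] swap r/2=9/991: DF=(1 − 9/991·(0))/(1+9/991) = 991/1000 ≈ 0.991000
step 2 [1y] swap r/2=61/9894: DF=(1 − 61/9894·(0.991000))/(1+61/9894) = 4939/5000 ≈ 0.987800
step 3 [1.5y] swap r/2=509/29279: DF=(1 − 509/29279·(0.991000+0.987800))/(1+509/29279) = 9491/10000 ≈ 0.949100
step 4 [2y] swap r/2=752/38527: DF=(1 − 752/38527·(0.991000+0.987800+0.949100))/(1+752/38527) = 578/625 ≈ 0.924800
step 5 [2.5y] zero: DF = P = 1777/2000 ≈ 0.888500
step 6 [3y] swap r/2=1377/56035: DF=(1 − 1377/56035·(0.991000+0.987800+0.949100+0.924800+0.888500))/(1+1377/56035) = 8623/10000 ≈ 0.862300

1 1/2 991/1000
2 1 4939/5000
3 3/2 9491/10000
4 2 578/625
5 5/2 1777/2000
6 3 8623/10000
f(1.5y,3y) = ((9491/10000)/(8623/10000) − 1)/(3/2) = 1736/25869 ≈ 6.7107%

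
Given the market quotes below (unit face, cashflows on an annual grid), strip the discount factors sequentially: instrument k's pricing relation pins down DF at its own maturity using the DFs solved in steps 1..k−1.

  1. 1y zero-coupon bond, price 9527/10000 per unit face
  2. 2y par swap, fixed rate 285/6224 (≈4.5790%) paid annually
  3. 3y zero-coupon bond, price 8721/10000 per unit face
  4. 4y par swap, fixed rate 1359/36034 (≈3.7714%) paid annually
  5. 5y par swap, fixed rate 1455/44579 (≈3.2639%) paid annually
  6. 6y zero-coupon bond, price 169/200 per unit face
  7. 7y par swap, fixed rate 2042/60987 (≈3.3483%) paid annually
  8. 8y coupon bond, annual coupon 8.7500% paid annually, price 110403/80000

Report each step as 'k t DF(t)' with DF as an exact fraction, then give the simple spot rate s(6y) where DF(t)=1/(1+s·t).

step 1 [1y] zero: DF = P = 9527/10000 ≈ 0.952700
step 2 [2y] swap r/1=285/6224: DF=(1 − 285/6224·(0.952700))/(1+285/6224) = 1829/2000 ≈ 0.914500
step 3 [3y] zero: DF = P = 8721/10000 ≈ 0.872100
step 4 [4y] swap r/1=1359/36034: DF=(1 − 1359/36034·(0.952700+0.914500+0.872100))/(1+1359/36034) = 8641/10000 ≈ 0.864100
step 5 [5y] swap r/1=1455/44579: DF=(1 − 1455/44579·(0.952700+0.914500+0.872100+0.864100))/(1+1455/44579) = 1709/2000 ≈ 0.854500
step 6 [6y] zero: DF = P = 169/200 ≈ 0.845000
step 7 [7y] swap r/1=2042/60987: DF=(1 − 2042/60987·(0.952700+0.914500+0.872100+0.864100+0.854500+0.845000))/(1+2042/60987) = 3979/5000 ≈ 0.795800
step 8 [8y] bond c/1=7/80: DF=(110403/80000 − 7/80·(0.952700+0.914500+0.872100+0.864100+0.854500+0.845000+0.795800))/(1+7/80) = 7783/10000 ≈ 0.778300

1 1 9527/10000
2 2 1829/2000
3 3 8721/10000
4 4 8641/10000
5 5 1709/2000
6 6 169/200
7 7 3979/5000
8 8 7783/10000
s(6y) = (1/(169/200) − 1)/(6) = 31/1014 ≈ 3.0572%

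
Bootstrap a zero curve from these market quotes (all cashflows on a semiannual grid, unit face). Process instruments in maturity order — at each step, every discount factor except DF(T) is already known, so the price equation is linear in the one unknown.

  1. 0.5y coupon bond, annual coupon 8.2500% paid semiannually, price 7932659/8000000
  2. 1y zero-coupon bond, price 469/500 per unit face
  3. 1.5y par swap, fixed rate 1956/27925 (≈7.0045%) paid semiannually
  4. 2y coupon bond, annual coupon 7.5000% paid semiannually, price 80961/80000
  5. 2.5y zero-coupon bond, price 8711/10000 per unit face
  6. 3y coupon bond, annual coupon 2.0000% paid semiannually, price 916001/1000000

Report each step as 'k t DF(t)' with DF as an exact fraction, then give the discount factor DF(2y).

step 1 [0.5y] bond c/2=33/800: DF=(7932659/8000000 − 33/800·(0))/(1+33/800) = 9523/10000 ≈ 0.952300
step 2 [1y] zero: DF = P = 469/500 ≈ 0.938000
step 3 [1.5y] swap r/2=978/27925: DF=(1 − 978/27925·(0.952300+0.938000))/(1+978/27925) = 4511/5000 ≈ 0.902200
step 4 [2y] bond c/2=3/80: DF=(80961/80000 − 3/80·(0.952300+0.938000+0.902200))/(1+3/80) = 1749/2000 ≈ 0.874500
step 5 [2.5y] zero: DF = P = 8711/10000 ≈ 0.871100
step 6 [3y] bond c/2=1/100: DF=(916001/1000000 − 1/100·(0.952300+0.938000+0.902200+0.874500+0.871100))/(1+1/100) = 431/500 ≈ 0.862000

1 1/2 9523/10000
2 1 469/500
3 3/2 4511/5000
4 2 1749/2000
5 5/2 8711/10000
6 3 431/500
DF(2y) = 1749/2000 ≈ 0.874500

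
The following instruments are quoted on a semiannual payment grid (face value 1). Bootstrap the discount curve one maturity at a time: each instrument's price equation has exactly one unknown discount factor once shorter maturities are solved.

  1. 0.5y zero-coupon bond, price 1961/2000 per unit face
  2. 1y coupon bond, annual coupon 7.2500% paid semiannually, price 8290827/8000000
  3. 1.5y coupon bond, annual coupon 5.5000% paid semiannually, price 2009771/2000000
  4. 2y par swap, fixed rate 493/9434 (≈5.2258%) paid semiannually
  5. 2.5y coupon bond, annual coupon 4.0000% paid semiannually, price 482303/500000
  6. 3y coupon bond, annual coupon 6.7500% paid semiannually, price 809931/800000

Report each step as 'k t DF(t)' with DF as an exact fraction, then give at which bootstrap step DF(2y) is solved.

step 1 [0.5y] zero: DF = P = 1961/2000 ≈ 0.980500
step 2 [1y] bond c/2=29/800: DF=(8290827/8000000 − 29/800·(0.980500))/(1+29/800) = 4829/5000 ≈ 0.965800
step 3 [1.5y] bond c/2=11/400: DF=(2009771/2000000 − 11/400·(0.980500+0.965800))/(1+11/400) = 9259/10000 ≈ 0.925900
step 4 [2y] swap r/2=493/18868: DF=(1 − 493/18868·(0.980500+0.965800+0.925900))/(1+493/18868) = 4507/5000 ≈ 0.901400
step 5 [2.5y] bond c/2=1/50: DF=(482303/500000 − 1/50·(0.980500+0.965800+0.925900+0.901400))/(1+1/50) = 8717/10000 ≈ 0.871700
step 6 [3y] bond c/2=27/800: DF=(809931/800000 − 27/800·(0.980500+0.965800+0.925900+0.901400+0.871700))/(1+27/800) = 8277/10000 ≈ 0.827700

1 1/2 1961/2000
2 1 4829/5000
3 3/2 9259/10000
4 2 4507/5000
5 5/2 8717/10000
6 3 8277/10000
DF(2y) is solved at step 4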